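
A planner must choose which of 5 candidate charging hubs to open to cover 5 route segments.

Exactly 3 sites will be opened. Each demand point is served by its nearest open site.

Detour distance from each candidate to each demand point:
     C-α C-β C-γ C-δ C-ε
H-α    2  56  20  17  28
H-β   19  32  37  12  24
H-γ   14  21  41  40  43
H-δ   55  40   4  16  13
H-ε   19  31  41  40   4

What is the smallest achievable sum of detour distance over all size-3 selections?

Open {H-α, H-γ, H-δ}.
  C-α→H-α 2, C-β→H-γ 21, C-γ→H-δ 4, C-δ→H-δ 16, C-ε→H-δ 13  ⇒ total 56.
Compare {H-α, H-δ, H-ε}: total 57.
Compare {H-γ, H-δ, H-ε}: total 59.
No size-3 selection does better; minimum is 56.

56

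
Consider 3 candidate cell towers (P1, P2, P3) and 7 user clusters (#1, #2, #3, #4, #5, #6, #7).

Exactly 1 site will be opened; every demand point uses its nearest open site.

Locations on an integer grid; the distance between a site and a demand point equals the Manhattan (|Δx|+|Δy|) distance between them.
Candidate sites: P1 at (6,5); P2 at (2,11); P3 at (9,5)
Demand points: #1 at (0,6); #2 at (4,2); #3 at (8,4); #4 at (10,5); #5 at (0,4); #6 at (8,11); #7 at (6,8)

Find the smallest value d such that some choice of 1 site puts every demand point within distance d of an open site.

Open {P1}.
  Farthest demand point is #6 at distance 8 (to P1); all others are ≤ 8.
With {P3} the worst case is 10.
With {P2} the worst case is 14.
No size-1 selection achieves below 8.

8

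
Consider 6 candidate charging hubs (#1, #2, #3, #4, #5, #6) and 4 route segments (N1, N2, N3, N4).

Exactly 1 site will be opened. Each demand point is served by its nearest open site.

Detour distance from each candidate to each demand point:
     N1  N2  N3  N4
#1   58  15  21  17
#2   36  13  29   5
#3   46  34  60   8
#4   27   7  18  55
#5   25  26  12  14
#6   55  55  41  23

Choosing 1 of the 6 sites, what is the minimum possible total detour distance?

Open {#5}.
  N1→#5 25, N2→#5 26, N3→#5 12, N4→#5 14  ⇒ total 77.
Compare {#2}: total 83.
Compare {#4}: total 107.
No size-1 selection does better; minimum is 77.

77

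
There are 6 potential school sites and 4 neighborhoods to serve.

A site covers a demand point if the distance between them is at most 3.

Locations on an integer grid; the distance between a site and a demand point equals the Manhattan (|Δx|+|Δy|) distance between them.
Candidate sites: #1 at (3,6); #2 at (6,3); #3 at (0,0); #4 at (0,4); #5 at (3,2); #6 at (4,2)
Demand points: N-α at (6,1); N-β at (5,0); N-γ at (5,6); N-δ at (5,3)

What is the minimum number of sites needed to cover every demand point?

Coverage sets (demand points within 3 of each site):
  #1: {N-γ}
  #2: {N-α, N-δ}
  #3: {}
  #4: {}
  #5: {N-δ}
  #6: {N-α, N-β, N-δ}
No single site covers all 4 demand points.
But {#1, #6} covers everything, so the minimum is 2.

2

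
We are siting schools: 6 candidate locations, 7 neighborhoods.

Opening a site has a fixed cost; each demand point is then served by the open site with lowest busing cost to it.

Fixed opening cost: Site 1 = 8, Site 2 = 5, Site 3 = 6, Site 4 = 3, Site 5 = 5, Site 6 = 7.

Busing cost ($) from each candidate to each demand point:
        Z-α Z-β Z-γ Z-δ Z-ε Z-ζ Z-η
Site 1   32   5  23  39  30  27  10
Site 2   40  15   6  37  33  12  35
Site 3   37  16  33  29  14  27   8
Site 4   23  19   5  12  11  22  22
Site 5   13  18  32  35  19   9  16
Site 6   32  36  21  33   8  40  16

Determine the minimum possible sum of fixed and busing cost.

Open {Site 1, Site 4, Site 5}: assign each demand point to its cheapest open site.
  Z-α→Site 5 13, Z-β→Site 1 5, Z-γ→Site 4 5, Z-δ→Site 4 12, Z-ε→Site 4 11, Z-ζ→Site 5 9, Z-η→Site 1 10
  busing cost 65, fixed 16 → total 81.
Compare {Site 1, Site 3, Site 4, Site 5}: busing cost 63 + fixed 22 = 85.
Compare {Site 1, Site 4, Site 5, Site 6}: busing cost 62 + fixed 23 = 85.
Compare {Site 1, Site 2, Site 4, Site 5}: busing cost 65 + fixed 21 = 86.
All other subsets cost ≥ 85. Minimum total cost: 81.

81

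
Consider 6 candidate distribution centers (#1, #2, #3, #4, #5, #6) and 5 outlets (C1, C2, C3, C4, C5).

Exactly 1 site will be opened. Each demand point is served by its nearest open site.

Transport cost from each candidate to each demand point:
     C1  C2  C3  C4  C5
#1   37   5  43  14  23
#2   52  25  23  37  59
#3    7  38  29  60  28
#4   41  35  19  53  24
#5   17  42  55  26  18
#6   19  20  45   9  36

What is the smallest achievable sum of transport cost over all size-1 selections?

Open {#1}.
  C1→#1 37, C2→#1 5, C3→#1 43, C4→#1 14, C5→#1 23  ⇒ total 122.
Compare {#6}: total 129.
Compare {#5}: total 158.
No size-1 selection does better; minimum is 122.

122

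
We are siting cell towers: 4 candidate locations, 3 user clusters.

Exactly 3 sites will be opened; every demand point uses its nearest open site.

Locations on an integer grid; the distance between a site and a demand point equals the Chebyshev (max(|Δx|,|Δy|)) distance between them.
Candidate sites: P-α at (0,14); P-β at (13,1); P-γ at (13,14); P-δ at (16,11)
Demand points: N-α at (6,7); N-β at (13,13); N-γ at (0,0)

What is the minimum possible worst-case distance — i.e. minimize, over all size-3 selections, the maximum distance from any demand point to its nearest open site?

Open {P-α, P-β, P-γ}.
  Farthest demand point is N-γ at distance 13 (to P-β); all others are ≤ 13.
With {P-α, P-β, P-δ} the worst case is 13.
With {P-β, P-γ, P-δ} the worst case is 13.
No size-3 selection achieves below 13.

13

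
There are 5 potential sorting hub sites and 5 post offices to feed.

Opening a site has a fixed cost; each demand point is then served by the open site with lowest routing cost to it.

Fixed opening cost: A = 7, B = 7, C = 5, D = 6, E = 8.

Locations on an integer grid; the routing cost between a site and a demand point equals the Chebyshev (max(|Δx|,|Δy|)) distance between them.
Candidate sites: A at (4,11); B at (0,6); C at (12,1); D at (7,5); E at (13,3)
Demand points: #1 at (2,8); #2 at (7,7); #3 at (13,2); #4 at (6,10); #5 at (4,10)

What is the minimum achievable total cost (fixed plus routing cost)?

Open {A, C}: assign each demand point to its cheapest open site.
  #1→A 3, #2→A 4, #3→C 1, #4→A 2, #5→A 1
  routing cost 11, fixed 12 → total 23.
Compare {A}: routing cost 19 + fixed 7 = 26.
Compare {A, E}: routing cost 11 + fixed 15 = 26.
Compare {A, D}: routing cost 14 + fixed 13 = 27.
All other subsets cost ≥ 26. Minimum total cost: 23.

23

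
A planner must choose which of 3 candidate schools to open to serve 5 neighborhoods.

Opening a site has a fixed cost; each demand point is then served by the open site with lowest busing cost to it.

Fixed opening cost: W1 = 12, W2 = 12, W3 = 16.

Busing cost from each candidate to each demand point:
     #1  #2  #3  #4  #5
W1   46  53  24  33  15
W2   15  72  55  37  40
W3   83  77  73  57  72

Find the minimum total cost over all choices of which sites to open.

164

Open {W1, W2}: assign each demand point to its cheapest open site.
  #1→W2 15, #2→W1 53, #3→W1 24, #4→W1 33, #5→W1 15
  busing cost 140, fixed 24 → total 164.
Compare {W1, W2, W3}: busing cost 140 + fixed 40 = 180.
Compare {W1}: busing cost 171 + fixed 12 = 183.
Compare {W1, W3}: busing cost 171 + fixed 28 = 199.
All other subsets cost ≥ 180. Minimum total cost: 164.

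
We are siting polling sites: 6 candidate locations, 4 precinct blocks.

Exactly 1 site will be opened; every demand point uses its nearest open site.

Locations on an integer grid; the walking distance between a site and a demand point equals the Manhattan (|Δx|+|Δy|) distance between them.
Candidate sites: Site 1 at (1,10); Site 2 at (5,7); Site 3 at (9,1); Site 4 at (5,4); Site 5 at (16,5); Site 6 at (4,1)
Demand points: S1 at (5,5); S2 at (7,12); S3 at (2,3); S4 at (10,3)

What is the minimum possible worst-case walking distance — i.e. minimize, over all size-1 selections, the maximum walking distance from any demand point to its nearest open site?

Open {Site 2}.
  Farthest demand point is S4 at walking distance 9 (to Site 2); all others are ≤ 9.
With {Site 4} the worst case is 10.
With {Site 3} the worst case is 13.
No size-1 selection achieves below 9.

9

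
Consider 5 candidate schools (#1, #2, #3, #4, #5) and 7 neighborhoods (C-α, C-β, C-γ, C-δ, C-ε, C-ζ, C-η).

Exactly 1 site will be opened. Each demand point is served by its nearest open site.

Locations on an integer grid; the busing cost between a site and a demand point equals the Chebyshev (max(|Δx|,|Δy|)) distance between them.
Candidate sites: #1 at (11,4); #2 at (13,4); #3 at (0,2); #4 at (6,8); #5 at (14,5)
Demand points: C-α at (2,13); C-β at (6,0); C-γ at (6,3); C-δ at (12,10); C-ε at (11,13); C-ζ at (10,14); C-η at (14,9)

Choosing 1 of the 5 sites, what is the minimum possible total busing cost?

Open {#4}.
  C-α→#4 5, C-β→#4 8, C-γ→#4 5, C-δ→#4 6, C-ε→#4 5, C-ζ→#4 6, C-η→#4 8  ⇒ total 43.
Compare {#1}: total 49.
Compare {#5}: total 54.
No size-1 selection does better; minimum is 43.

43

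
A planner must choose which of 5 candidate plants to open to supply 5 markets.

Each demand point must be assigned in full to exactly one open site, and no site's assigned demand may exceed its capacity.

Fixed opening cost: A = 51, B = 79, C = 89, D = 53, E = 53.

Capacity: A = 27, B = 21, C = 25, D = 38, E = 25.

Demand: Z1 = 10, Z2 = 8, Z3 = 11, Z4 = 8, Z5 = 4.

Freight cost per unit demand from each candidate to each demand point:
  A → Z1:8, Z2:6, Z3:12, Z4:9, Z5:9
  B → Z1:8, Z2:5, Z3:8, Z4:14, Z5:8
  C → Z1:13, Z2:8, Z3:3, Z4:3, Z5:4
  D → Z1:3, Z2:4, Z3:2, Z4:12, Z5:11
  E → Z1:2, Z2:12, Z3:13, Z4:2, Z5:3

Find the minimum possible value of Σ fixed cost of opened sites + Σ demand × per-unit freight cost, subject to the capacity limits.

Open {D, E}; cheapest assignment that respects the capacities:
  D (cap 38, load 19): Z2, Z3 — cost 8×4 + 11×2 = 54
  E (cap 25, load 22): Z1, Z4, Z5 — cost 10×2 + 8×2 + 4×3 = 48
  Shipping 102, fixed 106 → total 208.
  Any other capacity-feasible assignment to {D, E} ships for at least 102.
Compare {A, D, E}: its best feasible assignment gives total 259.
Compare {C, D}: its best feasible assignment gives total 266.
Every other set of open sites that can feasibly serve all demand totals ≥ 259 even under its best assignment. Minimum: 208.

208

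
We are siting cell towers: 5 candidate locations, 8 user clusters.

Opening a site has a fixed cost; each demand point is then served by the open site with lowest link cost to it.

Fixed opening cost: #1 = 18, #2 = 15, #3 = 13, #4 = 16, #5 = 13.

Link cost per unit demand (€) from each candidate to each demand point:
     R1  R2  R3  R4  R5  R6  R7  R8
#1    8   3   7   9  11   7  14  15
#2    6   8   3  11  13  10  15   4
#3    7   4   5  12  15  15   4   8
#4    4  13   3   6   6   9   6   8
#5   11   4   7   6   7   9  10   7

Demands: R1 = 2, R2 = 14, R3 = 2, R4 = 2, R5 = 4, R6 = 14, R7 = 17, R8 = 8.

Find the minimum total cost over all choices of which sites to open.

352

Open {#1, #2, #3, #4}: assign each demand point to its cheapest open site.
  R1→#4 2×4=8, R2→#1 14×3=42, R3→#2 2×3=6, R4→#4 2×6=12, R5→#4 4×6=24, R6→#1 14×7=98, R7→#3 17×4=68, R8→#2 8×4=32
  link cost 290, fixed 62 → total 352.
Compare {#1, #2, #3, #5}: link cost 298 + fixed 59 = 357.
Compare {#1, #2, #3, #4, #5}: link cost 290 + fixed 75 = 365.
Compare {#1, #2, #3}: link cost 320 + fixed 46 = 366.
All other subsets cost ≥ 357. Minimum total cost: 352.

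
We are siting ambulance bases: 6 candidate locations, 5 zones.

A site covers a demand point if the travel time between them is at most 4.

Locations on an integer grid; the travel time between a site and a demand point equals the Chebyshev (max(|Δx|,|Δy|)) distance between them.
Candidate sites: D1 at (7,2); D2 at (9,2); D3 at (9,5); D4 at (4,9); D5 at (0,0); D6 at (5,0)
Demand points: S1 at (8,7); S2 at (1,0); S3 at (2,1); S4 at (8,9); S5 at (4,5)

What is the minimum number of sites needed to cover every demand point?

2

Coverage sets (demand points within 4 of each site):
  D1: {S5}
  D2: {}
  D3: {S1, S4}
  D4: {S1, S4, S5}
  D5: {S2, S3}
  D6: {S2, S3}
No single site covers all 5 demand points.
But {D4, D5} covers everything, so the minimum is 2.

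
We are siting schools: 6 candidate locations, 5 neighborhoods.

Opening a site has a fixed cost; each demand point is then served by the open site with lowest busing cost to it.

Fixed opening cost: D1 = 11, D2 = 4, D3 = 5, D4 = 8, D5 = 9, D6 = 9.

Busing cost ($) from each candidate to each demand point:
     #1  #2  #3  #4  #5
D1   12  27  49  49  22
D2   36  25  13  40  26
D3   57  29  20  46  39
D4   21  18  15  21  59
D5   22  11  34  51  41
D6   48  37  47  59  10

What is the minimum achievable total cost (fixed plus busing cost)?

102

Open {D4, D6}: assign each demand point to its cheapest open site.
  #1→D4 21, #2→D4 18, #3→D4 15, #4→D4 21, #5→D6 10
  busing cost 85, fixed 17 → total 102.
Compare {D1, D4, D6}: busing cost 76 + fixed 28 = 104.
Compare {D2, D4, D6}: busing cost 83 + fixed 21 = 104.
Compare {D4, D5, D6}: busing cost 78 + fixed 26 = 104.
All other subsets cost ≥ 104. Minimum total cost: 102.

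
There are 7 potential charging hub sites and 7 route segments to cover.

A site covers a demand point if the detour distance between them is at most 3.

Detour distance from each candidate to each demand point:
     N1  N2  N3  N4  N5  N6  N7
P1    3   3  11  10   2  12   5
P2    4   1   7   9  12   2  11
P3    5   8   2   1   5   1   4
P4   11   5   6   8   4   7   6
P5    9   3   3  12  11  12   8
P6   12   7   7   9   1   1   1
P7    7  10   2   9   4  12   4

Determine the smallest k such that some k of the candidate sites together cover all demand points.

3

Coverage sets (demand points within 3 of each site):
  P1: {N1, N2, N5}
  P2: {N2, N6}
  P3: {N3, N4, N6}
  P4: {}
  P5: {N2, N3}
  P6: {N5, N6, N7}
  P7: {N3}
No 2 sites suffice: every size-2 union leaves at least one demand point uncovered.
But {P1, P3, P6} covers everything, so the minimum is 3.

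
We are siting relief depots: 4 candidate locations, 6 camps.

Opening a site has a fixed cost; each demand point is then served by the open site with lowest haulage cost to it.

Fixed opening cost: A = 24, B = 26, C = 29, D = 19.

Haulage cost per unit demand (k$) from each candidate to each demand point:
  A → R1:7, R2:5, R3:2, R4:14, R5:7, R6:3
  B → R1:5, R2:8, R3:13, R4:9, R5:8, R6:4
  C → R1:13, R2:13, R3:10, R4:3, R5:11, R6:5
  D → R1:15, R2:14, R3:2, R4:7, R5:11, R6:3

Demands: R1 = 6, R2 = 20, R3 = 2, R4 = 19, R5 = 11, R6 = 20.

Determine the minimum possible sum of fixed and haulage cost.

Open {A, C}: assign each demand point to its cheapest open site.
  R1→A 6×7=42, R2→A 20×5=100, R3→A 2×2=4, R4→C 19×3=57, R5→A 11×7=77, R6→A 20×3=60
  haulage cost 340, fixed 53 → total 393.
Compare {A, B, C}: haulage cost 328 + fixed 79 = 407.
Compare {A, C, D}: haulage cost 340 + fixed 72 = 412.
Compare {A, B, C, D}: haulage cost 328 + fixed 98 = 426.
All other subsets cost ≥ 407. Minimum total cost: 393.

393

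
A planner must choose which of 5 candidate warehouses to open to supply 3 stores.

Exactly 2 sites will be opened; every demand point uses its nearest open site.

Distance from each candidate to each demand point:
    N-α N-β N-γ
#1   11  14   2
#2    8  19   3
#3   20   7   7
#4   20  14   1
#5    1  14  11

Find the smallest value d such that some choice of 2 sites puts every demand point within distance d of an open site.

Open {#3, #5}.
  Farthest demand point is N-β at distance 7 (to #3); all others are ≤ 7.
With {#2, #3} the worst case is 8.
With {#1, #3} the worst case is 11.
No size-2 selection achieves below 7.

7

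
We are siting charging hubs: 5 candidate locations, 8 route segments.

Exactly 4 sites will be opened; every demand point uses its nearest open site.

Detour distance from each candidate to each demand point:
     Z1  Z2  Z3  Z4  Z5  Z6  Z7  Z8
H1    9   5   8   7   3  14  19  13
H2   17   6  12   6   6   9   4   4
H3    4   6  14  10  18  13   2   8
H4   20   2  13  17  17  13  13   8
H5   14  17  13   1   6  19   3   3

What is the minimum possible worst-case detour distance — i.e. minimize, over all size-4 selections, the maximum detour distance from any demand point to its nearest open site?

9

Open {H1, H2, H3, H4}.
  Farthest demand point is Z6 at detour distance 9 (to H2); all others are ≤ 9.
With {H1, H2, H3, H5} the worst case is 9.
With {H1, H2, H4, H5} the worst case is 9.
No size-4 selection achieves below 9.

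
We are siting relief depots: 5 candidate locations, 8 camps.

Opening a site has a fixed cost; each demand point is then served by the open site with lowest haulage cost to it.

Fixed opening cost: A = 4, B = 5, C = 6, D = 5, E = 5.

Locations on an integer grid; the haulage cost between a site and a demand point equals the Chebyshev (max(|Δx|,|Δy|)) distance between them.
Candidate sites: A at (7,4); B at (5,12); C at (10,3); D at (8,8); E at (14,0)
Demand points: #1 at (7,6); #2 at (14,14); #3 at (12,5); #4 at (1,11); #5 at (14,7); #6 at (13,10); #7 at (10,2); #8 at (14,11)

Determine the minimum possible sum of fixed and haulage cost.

44

Open {C, D}: assign each demand point to its cheapest open site.
  #1→D 2, #2→D 6, #3→C 2, #4→D 7, #5→C 4, #6→D 5, #7→C 1, #8→D 6
  haulage cost 33, fixed 11 → total 44.
Compare {B, C, D}: haulage cost 30 + fixed 16 = 46.
Compare {D}: haulage cost 42 + fixed 5 = 47.
Compare {A, D}: haulage cost 39 + fixed 9 = 48.
All other subsets cost ≥ 46. Minimum total cost: 44.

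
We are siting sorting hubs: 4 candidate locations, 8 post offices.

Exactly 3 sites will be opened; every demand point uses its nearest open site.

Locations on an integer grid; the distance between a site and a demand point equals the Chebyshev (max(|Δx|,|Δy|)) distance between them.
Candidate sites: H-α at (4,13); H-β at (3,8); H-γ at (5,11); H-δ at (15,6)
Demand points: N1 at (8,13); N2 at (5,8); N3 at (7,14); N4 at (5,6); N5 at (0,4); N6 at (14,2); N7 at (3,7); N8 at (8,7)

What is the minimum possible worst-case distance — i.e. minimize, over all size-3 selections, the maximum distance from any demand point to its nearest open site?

Open {H-β, H-γ, H-δ}.
  Farthest demand point is N5 at distance 4 (to H-β); all others are ≤ 4.
With {H-α, H-β, H-δ} the worst case is 5.
With {H-α, H-γ, H-δ} the worst case is 7.
No size-3 selection achieves below 4.

4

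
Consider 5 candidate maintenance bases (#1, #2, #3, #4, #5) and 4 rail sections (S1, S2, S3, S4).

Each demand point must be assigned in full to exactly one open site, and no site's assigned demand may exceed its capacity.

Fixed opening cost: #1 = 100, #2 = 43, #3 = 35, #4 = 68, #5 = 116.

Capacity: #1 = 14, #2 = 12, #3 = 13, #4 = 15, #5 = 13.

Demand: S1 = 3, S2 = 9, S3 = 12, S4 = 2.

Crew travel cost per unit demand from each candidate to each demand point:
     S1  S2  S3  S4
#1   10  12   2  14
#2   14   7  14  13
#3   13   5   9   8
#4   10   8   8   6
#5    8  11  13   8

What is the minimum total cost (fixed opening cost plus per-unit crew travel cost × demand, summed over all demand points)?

Open {#1, #3}; cheapest assignment that respects the capacities:
  #1 (cap 14, load 14): S3, S4 — cost 12×2 + 2×14 = 52
  #3 (cap 13, load 12): S1, S2 — cost 3×13 + 9×5 = 84
  Shipping 136, fixed 135 → total 271.
  Any other capacity-feasible assignment to {#1, #3} ships for at least 136.
Compare {#3, #4}: its best feasible assignment gives total 290.
Compare {#1, #2}: its best feasible assignment gives total 300.
Every other set of open sites that can feasibly serve all demand totals ≥ 290 even under its best assignment. Minimum: 271.

271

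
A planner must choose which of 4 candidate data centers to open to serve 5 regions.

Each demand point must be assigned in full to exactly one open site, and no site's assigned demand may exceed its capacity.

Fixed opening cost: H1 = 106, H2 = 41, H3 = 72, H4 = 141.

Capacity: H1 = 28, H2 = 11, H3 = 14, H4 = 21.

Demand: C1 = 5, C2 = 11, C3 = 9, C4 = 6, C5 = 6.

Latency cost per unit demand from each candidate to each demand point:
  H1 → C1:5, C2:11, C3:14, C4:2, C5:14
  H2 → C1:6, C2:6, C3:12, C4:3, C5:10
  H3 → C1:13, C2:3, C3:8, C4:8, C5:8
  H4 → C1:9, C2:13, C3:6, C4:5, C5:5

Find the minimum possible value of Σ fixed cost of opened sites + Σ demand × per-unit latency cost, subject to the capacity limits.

Open {H2, H3, H4}; cheapest assignment that respects the capacities:
  H2 (cap 11, load 11): C1, C4 — cost 5×6 + 6×3 = 48
  H3 (cap 14, load 11): C2 — cost 11×3 = 33
  H4 (cap 21, load 15): C3, C5 — cost 9×6 + 6×5 = 84
  Shipping 165, fixed 254 → total 419.
  Any other capacity-feasible assignment to {H2, H3, H4} ships for at least 165.
Compare {H1, H3}: its best feasible assignment gives total 458.
Compare {H1, H2}: its best feasible assignment gives total 460.
Every other set of open sites that can feasibly serve all demand totals ≥ 458 even under its best assignment. Minimum: 419.

419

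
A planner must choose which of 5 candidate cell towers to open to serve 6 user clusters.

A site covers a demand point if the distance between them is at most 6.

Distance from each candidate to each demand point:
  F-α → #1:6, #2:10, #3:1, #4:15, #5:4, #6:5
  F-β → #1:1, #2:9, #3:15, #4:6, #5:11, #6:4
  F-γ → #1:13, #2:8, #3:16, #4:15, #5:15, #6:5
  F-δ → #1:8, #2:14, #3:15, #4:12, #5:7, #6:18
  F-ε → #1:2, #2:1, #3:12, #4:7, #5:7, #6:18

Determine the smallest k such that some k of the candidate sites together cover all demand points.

Coverage sets (demand points within 6 of each site):
  F-α: {#1, #3, #5, #6}
  F-β: {#1, #4, #6}
  F-γ: {#6}
  F-δ: {}
  F-ε: {#1, #2}
No 2 sites suffice: every size-2 union leaves at least one demand point uncovered.
But {F-α, F-β, F-ε} covers everything, so the minimum is 3.

3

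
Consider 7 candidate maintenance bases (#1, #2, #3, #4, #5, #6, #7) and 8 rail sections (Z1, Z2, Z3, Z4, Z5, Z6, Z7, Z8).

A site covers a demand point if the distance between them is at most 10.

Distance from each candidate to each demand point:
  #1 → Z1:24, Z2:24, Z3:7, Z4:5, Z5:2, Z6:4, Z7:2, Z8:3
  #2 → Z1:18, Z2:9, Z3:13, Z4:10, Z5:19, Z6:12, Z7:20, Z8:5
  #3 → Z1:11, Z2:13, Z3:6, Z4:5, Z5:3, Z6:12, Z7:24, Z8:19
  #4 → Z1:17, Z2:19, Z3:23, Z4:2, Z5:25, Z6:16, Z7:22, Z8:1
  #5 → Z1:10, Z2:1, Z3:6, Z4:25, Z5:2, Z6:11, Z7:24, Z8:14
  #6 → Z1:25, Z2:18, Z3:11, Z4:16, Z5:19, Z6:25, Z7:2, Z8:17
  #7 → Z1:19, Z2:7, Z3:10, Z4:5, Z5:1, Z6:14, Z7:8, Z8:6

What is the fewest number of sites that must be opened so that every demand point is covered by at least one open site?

Coverage sets (demand points within 10 of each site):
  #1: {Z3, Z4, Z5, Z6, Z7, Z8}
  #2: {Z2, Z4, Z8}
  #3: {Z3, Z4, Z5}
  #4: {Z4, Z8}
  #5: {Z1, Z2, Z3, Z5}
  #6: {Z7}
  #7: {Z2, Z3, Z4, Z5, Z7, Z8}
No single site covers all 8 demand points.
But {#1, #5} covers everything, so the minimum is 2.

2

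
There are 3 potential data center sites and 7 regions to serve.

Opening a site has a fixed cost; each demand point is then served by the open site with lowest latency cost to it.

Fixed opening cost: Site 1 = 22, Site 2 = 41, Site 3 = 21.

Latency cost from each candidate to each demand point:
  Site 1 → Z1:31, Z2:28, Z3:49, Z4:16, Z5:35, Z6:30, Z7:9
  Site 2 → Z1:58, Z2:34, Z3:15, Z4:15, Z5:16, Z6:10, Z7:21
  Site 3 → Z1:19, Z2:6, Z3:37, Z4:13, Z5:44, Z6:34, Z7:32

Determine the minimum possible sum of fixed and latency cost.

162

Open {Site 2, Site 3}: assign each demand point to its cheapest open site.
  Z1→Site 3 19, Z2→Site 3 6, Z3→Site 2 15, Z4→Site 3 13, Z5→Site 2 16, Z6→Site 2 10, Z7→Site 2 21
  latency cost 100, fixed 62 → total 162.
Compare {Site 1, Site 2, Site 3}: latency cost 88 + fixed 84 = 172.
Compare {Site 1, Site 2}: latency cost 124 + fixed 63 = 187.
Compare {Site 1, Site 3}: latency cost 149 + fixed 43 = 192.
All other subsets cost ≥ 172. Minimum total cost: 162.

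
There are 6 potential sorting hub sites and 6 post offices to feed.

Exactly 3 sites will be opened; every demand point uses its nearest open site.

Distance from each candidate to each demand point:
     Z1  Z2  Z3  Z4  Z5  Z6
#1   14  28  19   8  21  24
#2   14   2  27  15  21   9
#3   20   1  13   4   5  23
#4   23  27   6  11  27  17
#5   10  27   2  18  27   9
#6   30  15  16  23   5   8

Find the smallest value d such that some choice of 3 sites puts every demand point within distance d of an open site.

Open {#1, #3, #5}.
  Farthest demand point is Z1 at distance 10 (to #5); all others are ≤ 10.
With {#2, #3, #5} the worst case is 10.
With {#3, #4, #5} the worst case is 10.
No size-3 selection achieves below 10.

10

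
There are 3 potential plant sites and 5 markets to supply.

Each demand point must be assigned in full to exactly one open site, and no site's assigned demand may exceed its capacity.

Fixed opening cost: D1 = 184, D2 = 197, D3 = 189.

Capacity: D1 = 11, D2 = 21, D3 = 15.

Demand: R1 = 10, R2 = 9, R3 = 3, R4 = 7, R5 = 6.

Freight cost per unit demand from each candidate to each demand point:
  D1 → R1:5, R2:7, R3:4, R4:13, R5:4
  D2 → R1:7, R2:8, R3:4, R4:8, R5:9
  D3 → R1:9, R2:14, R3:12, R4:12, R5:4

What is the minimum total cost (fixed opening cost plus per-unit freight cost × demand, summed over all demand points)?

Open {D2, D3}; cheapest assignment that respects the capacities:
  D2 (cap 21, load 20): R1, R3, R4 — cost 10×7 + 3×4 + 7×8 = 138
  D3 (cap 15, load 15): R2, R5 — cost 9×14 + 6×4 = 150
  Shipping 288, fixed 386 → total 674.
  Any other capacity-feasible assignment to {D2, D3} ships for at least 288.
Compare {D1, D2, D3}: its best feasible assignment gives total 784.
Every other set of open sites that can feasibly serve all demand totals ≥ 784 even under its best assignment. Minimum: 674.

674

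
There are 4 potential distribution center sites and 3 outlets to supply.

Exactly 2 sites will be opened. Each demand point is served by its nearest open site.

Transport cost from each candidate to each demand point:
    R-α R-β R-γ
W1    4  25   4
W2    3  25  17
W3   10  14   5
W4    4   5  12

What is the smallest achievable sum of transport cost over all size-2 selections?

Open {W1, W4}.
  R-α→W1 4, R-β→W4 5, R-γ→W1 4  ⇒ total 13.
Compare {W3, W4}: total 14.
Compare {W2, W4}: total 20.
No size-2 selection does better; minimum is 13.

13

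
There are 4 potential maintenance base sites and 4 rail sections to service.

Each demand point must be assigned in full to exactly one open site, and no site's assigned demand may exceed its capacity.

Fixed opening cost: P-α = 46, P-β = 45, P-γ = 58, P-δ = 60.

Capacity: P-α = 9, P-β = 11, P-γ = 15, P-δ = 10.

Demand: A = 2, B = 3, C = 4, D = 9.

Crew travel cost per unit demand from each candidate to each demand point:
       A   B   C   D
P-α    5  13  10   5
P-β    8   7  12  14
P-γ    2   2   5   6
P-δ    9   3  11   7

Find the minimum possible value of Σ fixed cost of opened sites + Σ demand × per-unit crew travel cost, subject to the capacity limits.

179

Open {P-α, P-γ}; cheapest assignment that respects the capacities:
  P-α (cap 9, load 9): D — cost 9×5 = 45
  P-γ (cap 15, load 9): A, B, C — cost 2×2 + 3×2 + 4×5 = 30
  Shipping 75, fixed 104 → total 179.
  Any other capacity-feasible assignment to {P-α, P-γ} ships for at least 75.
Compare {P-β, P-γ}: its best feasible assignment gives total 202.
Compare {P-γ, P-δ}: its best feasible assignment gives total 205.
Every other set of open sites that can feasibly serve all demand totals ≥ 202 even under its best assignment. Minimum: 179.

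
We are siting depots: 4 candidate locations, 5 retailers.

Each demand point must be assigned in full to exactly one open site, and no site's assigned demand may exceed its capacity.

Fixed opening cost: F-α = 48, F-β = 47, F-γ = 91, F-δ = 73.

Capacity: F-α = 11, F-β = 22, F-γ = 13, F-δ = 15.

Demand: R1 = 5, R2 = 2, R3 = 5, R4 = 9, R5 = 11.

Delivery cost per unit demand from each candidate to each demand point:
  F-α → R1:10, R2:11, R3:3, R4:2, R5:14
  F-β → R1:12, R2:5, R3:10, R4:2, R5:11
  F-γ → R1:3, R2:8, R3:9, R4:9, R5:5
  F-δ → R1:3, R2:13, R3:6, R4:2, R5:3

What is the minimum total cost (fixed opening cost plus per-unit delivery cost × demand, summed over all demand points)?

Open {F-β, F-δ}; cheapest assignment that respects the capacities:
  F-β (cap 22, load 21): R1, R2, R3, R4 — cost 5×12 + 2×5 + 5×10 + 9×2 = 138
  F-δ (cap 15, load 11): R5 — cost 11×3 = 33
  Shipping 171, fixed 120 → total 291.
  Any other capacity-feasible assignment to {F-β, F-δ} ships for at least 171.
Compare {F-α, F-β, F-δ}: its best feasible assignment gives total 294.
Compare {F-α, F-β}: its best feasible assignment gives total 309.
Every other set of open sites that can feasibly serve all demand totals ≥ 294 even under its best assignment. Minimum: 291.

291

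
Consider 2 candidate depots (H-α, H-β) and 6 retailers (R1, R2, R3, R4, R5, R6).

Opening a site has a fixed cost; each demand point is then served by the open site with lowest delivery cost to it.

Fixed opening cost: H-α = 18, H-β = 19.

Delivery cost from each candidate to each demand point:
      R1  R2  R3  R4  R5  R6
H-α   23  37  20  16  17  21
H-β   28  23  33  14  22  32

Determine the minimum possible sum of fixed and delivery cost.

152

Open {H-α}: assign each demand point to its cheapest open site.
  R1→H-α 23, R2→H-α 37, R3→H-α 20, R4→H-α 16, R5→H-α 17, R6→H-α 21
  delivery cost 134, fixed 18 → total 152.
Compare {H-α, H-β}: delivery cost 118 + fixed 37 = 155.
Compare {H-β}: delivery cost 152 + fixed 19 = 171.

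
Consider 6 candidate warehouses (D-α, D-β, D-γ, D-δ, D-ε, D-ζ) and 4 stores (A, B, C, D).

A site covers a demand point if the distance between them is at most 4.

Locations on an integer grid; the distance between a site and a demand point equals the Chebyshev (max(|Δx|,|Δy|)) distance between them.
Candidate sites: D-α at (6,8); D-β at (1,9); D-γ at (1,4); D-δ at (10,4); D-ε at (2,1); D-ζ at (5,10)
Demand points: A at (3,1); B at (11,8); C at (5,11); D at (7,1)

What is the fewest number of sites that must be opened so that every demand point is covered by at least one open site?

3

Coverage sets (demand points within 4 of each site):
  D-α: {C}
  D-β: {C}
  D-γ: {A}
  D-δ: {B, D}
  D-ε: {A}
  D-ζ: {C}
No 2 sites suffice: every size-2 union leaves at least one demand point uncovered.
But {D-α, D-γ, D-δ} covers everything, so the minimum is 3.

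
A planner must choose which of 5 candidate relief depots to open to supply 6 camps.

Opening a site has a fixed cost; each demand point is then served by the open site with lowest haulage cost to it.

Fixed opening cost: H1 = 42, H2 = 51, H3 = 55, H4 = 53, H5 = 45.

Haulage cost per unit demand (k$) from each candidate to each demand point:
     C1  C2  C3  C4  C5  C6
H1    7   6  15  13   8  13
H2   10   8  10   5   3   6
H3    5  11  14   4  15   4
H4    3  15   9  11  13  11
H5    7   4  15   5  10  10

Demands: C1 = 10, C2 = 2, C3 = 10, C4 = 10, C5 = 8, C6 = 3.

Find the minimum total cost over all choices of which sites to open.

332

Open {H2, H4}: assign each demand point to its cheapest open site.
  C1→H4 10×3=30, C2→H2 2×8=16, C3→H4 10×9=90, C4→H2 10×5=50, C5→H2 8×3=24, C6→H2 3×6=18
  haulage cost 228, fixed 104 → total 332.
Compare {H2, H3}: haulage cost 242 + fixed 106 = 348.
Compare {H2}: haulage cost 308 + fixed 51 = 359.
Compare {H2, H5}: haulage cost 270 + fixed 96 = 366.
All other subsets cost ≥ 348. Minimum total cost: 332.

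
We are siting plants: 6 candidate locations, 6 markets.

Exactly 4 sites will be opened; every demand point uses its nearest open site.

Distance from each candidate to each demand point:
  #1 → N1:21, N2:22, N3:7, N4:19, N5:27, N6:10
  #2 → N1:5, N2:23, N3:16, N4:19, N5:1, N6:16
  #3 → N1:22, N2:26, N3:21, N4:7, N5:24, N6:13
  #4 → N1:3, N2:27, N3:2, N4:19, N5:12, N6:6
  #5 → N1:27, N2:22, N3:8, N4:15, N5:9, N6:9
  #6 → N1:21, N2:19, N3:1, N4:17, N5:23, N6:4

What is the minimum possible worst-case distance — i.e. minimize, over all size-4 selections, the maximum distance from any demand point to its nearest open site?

Open {#1, #2, #3, #6}.
  Farthest demand point is N2 at distance 19 (to #6); all others are ≤ 19.
With {#1, #2, #4, #6} the worst case is 19.
With {#1, #2, #5, #6} the worst case is 19.
No size-4 selection achieves below 19.

19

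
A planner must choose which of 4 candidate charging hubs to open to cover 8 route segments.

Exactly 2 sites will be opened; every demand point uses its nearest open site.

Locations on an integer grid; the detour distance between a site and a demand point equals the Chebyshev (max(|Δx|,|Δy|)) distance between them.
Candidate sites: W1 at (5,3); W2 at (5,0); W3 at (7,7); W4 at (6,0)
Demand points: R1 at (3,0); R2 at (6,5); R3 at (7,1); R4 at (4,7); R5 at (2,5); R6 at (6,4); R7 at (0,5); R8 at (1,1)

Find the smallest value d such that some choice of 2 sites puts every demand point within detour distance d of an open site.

5

Open {W1, W2}.
  Farthest demand point is R7 at detour distance 5 (to W1); all others are ≤ 5.
With {W1, W3} the worst case is 5.
With {W1, W4} the worst case is 5.
No size-2 selection achieves below 5.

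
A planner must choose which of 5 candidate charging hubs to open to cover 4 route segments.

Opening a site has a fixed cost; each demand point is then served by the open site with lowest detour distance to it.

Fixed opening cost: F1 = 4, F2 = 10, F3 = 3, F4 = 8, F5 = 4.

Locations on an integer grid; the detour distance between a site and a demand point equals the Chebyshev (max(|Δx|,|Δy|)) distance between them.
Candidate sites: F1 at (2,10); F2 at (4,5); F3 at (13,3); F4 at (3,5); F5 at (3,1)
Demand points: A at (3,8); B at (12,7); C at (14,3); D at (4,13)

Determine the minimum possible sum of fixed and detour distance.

17

Open {F1, F3}: assign each demand point to its cheapest open site.
  A→F1 2, B→F3 4, C→F3 1, D→F1 3
  detour distance 10, fixed 7 → total 17.
Compare {F1, F3, F5}: detour distance 10 + fixed 11 = 21.
Compare {F1, F3, F4}: detour distance 10 + fixed 15 = 25.
Compare {F3, F4}: detour distance 16 + fixed 11 = 27.
All other subsets cost ≥ 21. Minimum total cost: 17.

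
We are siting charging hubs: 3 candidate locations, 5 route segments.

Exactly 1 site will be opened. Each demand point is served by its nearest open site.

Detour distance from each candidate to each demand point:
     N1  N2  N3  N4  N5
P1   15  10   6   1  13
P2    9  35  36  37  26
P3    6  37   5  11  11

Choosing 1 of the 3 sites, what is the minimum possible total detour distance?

45

Open {P1}.
  N1→P1 15, N2→P1 10, N3→P1 6, N4→P1 1, N5→P1 13  ⇒ total 45.
Compare {P3}: total 70.
Compare {P2}: total 143.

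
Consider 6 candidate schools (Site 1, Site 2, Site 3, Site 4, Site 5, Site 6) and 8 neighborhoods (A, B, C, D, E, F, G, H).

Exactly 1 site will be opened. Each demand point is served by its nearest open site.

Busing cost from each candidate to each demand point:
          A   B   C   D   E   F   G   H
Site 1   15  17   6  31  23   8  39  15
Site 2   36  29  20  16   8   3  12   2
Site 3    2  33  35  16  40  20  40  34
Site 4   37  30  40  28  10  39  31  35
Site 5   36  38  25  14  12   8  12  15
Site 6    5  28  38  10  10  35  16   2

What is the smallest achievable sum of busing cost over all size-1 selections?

126

Open {Site 2}.
  A→Site 2 36, B→Site 2 29, C→Site 2 20, D→Site 2 16, E→Site 2 8, F→Site 2 3, G→Site 2 12, H→Site 2 2  ⇒ total 126.
Compare {Site 6}: total 144.
Compare {Site 1}: total 154.
No size-1 selection does better; minimum is 126.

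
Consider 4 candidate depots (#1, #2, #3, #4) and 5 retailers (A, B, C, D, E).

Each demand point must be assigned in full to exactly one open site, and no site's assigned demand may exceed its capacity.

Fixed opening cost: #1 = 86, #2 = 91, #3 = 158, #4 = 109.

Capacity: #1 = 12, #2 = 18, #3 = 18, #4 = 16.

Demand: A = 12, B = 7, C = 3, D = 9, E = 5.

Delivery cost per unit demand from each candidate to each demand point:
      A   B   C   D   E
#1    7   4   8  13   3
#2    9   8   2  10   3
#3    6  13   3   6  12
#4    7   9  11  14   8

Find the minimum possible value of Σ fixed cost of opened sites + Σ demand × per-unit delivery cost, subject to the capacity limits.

509

Open {#1, #2, #4}; cheapest assignment that respects the capacities:
  #1 (cap 12, load 12): B, E — cost 7×4 + 5×3 = 43
  #2 (cap 18, load 12): C, D — cost 3×2 + 9×10 = 96
  #4 (cap 16, load 12): A — cost 12×7 = 84
  Shipping 223, fixed 286 → total 509.
  Any other capacity-feasible assignment to {#1, #2, #4} ships for at least 223.
Compare {#1, #3, #4}: its best feasible assignment gives total 543.
Compare {#1, #2, #3}: its best feasible assignment gives total 546.
Every other set of open sites that can feasibly serve all demand totals ≥ 543 even under its best assignment. Minimum: 509.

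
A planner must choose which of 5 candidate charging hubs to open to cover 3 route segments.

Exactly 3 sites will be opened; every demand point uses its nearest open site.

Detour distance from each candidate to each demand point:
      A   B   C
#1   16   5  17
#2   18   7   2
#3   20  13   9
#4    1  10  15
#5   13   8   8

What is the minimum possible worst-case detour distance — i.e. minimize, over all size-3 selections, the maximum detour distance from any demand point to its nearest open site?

Open {#1, #2, #4}.
  Farthest demand point is B at detour distance 5 (to #1); all others are ≤ 5.
With {#2, #3, #4} the worst case is 7.
With {#2, #4, #5} the worst case is 7.
No size-3 selection achieves below 5.

5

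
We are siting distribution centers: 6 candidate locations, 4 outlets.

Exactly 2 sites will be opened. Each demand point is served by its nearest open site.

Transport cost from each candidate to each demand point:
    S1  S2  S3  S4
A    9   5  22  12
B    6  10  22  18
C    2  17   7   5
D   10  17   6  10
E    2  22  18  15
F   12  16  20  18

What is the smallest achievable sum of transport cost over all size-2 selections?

19

Open {A, C}.
  S1→C 2, S2→A 5, S3→C 7, S4→C 5  ⇒ total 19.
Compare {B, C}: total 24.
Compare {A, D}: total 30.
No size-2 selection does better; minimum is 19.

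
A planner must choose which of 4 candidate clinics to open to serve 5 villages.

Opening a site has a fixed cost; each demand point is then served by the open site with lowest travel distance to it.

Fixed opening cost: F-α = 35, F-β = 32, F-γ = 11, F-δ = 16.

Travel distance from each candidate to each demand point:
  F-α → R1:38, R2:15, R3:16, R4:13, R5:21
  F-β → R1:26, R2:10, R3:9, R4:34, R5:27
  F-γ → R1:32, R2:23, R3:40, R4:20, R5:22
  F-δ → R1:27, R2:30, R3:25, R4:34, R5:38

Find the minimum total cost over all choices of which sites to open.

Open {F-β, F-γ}: assign each demand point to its cheapest open site.
  R1→F-β 26, R2→F-β 10, R3→F-β 9, R4→F-γ 20, R5→F-γ 22
  travel distance 87, fixed 43 → total 130.
Compare {F-α}: travel distance 103 + fixed 35 = 138.
Compare {F-β}: travel distance 106 + fixed 32 = 138.
Compare {F-α, F-γ}: travel distance 97 + fixed 46 = 143.
All other subsets cost ≥ 138. Minimum total cost: 130.

130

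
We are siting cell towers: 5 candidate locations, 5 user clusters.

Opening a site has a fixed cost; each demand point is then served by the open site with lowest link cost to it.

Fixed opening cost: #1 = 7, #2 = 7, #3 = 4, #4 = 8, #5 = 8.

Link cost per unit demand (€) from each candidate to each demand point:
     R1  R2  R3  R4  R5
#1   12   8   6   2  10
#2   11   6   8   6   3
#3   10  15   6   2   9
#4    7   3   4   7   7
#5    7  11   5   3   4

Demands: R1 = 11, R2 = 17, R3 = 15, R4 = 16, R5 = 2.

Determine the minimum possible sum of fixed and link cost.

Open {#2, #3, #4}: assign each demand point to its cheapest open site.
  R1→#4 11×7=77, R2→#4 17×3=51, R3→#4 15×4=60, R4→#3 16×2=32, R5→#2 2×3=6
  link cost 226, fixed 19 → total 245.
Compare {#3, #4}: link cost 234 + fixed 12 = 246.
Compare {#1, #2, #4}: link cost 226 + fixed 22 = 248.
Compare {#3, #4, #5}: link cost 228 + fixed 20 = 248.
All other subsets cost ≥ 246. Minimum total cost: 245.

245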